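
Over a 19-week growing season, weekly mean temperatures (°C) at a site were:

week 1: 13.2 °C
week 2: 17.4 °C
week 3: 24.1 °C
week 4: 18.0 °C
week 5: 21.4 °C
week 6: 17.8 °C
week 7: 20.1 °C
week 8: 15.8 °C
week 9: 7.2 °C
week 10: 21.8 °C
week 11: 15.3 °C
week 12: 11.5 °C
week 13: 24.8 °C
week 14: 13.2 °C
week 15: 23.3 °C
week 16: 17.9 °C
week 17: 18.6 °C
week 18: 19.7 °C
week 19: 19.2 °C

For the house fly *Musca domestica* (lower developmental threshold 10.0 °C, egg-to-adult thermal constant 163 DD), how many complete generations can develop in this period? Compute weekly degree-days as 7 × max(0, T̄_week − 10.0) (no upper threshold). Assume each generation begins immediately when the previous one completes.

Weekly DD (7 × max(0, T̄ − 10.0)): 22.4, 51.8, 98.7, 56.0, 79.8, 54.6, 70.7, 40.6, 0.0, 82.6, 37.1, 10.5, 103.6, 22.4, 93.1, 55.3, 60.2, 67.9, 64.4.
Season total = 1071.7 DD.
Complete generations = ⌊1071.7 / 163⌋ = 6.

6 generations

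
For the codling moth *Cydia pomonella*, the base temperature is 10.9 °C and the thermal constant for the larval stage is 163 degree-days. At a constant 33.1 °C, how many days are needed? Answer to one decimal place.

Daily accumulation = 33.1 − 10.9 = 22.2 DD/day.
Duration = 163 / 22.2 = 7.342 ≈ 7.3 days.

7.3 days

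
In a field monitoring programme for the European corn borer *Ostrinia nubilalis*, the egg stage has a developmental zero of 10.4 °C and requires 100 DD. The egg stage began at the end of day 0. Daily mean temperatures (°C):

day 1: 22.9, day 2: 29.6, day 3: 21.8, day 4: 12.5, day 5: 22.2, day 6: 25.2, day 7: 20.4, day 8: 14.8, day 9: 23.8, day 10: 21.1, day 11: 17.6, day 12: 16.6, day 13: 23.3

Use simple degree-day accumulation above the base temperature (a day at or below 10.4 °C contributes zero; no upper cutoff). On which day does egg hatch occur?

day 10

Daily DD above 10.4 °C: 12.5, 19.2, 11.4, 2.1, 11.8, 14.8, 10.0, 4.4, 13.4, 10.7, 7.2, 6.2, 12.9.
Cumulative: 12.5, 31.7, 43.1, 45.2, 57.0, 71.8, 81.8, 86.2, 99.6, 110.3, 117.5, 123.7, 136.6.
The total first reaches 100 DD on day 10.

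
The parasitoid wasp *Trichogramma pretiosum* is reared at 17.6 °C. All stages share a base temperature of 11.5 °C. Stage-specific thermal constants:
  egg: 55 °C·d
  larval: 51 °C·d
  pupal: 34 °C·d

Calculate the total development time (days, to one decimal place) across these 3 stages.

Daily accumulation at 17.6 °C = 17.6 − 11.5 = 6.1 DD/day.
Total K = 55 + 51 + 34 = 140 DD.
Total duration = 140 / 6.1 = 22.951 ≈ 23.0 days.

23.0 days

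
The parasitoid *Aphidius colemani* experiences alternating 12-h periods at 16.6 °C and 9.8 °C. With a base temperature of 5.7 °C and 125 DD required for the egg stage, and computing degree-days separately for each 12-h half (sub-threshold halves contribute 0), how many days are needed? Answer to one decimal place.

Day half: max(0, 16.6 − 5.7) × 0.5 = 10.9 × 0.5 = 5.45 DD.
Night half: max(0, 9.8 − 5.7) × 0.5 = 4.1 × 0.5 = 2.05 DD.
Per 24 h: 7.50 DD/day.
Duration = 125 / 7.50 = 16.667 ≈ 16.7 days.

16.7 days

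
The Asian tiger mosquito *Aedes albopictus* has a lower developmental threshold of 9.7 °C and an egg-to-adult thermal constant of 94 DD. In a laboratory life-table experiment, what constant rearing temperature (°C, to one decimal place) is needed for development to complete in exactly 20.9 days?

14.2 °C

Required daily accumulation = 94 / 20.9 = 4.498 DD/day.
T = T_base + 4.498 = 9.7 + 4.498 = 14.198 ≈ 14.2 °C.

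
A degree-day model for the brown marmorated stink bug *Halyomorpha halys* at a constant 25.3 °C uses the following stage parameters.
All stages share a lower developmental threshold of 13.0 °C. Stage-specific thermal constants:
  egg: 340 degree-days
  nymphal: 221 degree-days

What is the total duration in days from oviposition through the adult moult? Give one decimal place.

Daily accumulation at 25.3 °C = 25.3 − 13.0 = 12.3 DD/day.
Total K = 340 + 221 = 561 DD.
Total duration = 561 / 12.3 = 45.610 ≈ 45.6 days.

45.6 days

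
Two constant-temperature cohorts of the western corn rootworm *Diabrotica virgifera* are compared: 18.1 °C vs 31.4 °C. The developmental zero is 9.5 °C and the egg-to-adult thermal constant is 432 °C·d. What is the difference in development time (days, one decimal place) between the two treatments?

At 18.1 °C: 432 / (18.1 − 9.5) = 432 / 8.6 = 50.233 d.
At 31.4 °C: 432 / (31.4 − 9.5) = 432 / 21.9 = 19.726 d.
Difference = |50.233 − 19.726| = 30.507 ≈ 30.5 days.

30.5 days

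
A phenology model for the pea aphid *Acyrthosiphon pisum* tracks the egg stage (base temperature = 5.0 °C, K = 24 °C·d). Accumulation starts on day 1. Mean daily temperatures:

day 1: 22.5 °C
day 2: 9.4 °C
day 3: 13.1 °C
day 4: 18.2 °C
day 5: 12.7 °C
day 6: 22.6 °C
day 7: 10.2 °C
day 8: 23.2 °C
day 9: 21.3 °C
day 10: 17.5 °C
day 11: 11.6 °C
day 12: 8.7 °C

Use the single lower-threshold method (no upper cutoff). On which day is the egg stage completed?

Daily DD above 5.0 °C: 17.5, 4.4, 8.1, 13.2, 7.7, 17.6, 5.2, 18.2, 16.3, 12.5, 6.6, 3.7.
Cumulative: 17.5, 21.9, 30.0, 43.2, 50.9, 68.5, 73.7, 91.9, 108.2, 120.7, 127.3, 131.0.
The total first reaches 24 DD on day 3.

day 3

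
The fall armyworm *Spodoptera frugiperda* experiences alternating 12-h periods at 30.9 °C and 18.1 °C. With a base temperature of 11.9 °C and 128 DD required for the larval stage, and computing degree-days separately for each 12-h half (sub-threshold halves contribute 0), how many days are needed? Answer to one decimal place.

Day half: max(0, 30.9 − 11.9) × 0.5 = 19.0 × 0.5 = 9.50 DD.
Night half: max(0, 18.1 − 11.9) × 0.5 = 6.2 × 0.5 = 3.10 DD.
Per 24 h: 12.60 DD/day.
Duration = 128 / 12.60 = 10.159 ≈ 10.2 days.

10.2 days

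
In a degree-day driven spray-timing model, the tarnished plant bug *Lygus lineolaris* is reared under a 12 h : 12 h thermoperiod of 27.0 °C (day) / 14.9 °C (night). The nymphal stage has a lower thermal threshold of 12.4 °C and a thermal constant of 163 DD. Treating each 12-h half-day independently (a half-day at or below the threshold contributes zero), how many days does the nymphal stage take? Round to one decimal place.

19.1 days

Day half: max(0, 27.0 − 12.4) × 0.5 = 14.6 × 0.5 = 7.30 DD.
Night half: max(0, 14.9 − 12.4) × 0.5 = 2.5 × 0.5 = 1.25 DD.
Per 24 h: 8.55 DD/day.
Duration = 163 / 8.55 = 19.064 ≈ 19.1 days.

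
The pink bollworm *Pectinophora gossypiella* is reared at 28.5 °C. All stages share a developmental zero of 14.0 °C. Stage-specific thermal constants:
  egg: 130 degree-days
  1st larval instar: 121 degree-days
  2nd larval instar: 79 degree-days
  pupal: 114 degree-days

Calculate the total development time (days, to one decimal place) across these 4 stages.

Daily accumulation at 28.5 °C = 28.5 − 14.0 = 14.5 DD/day.
Total K = 130 + 121 + 79 + 114 = 444 DD.
Total duration = 444 / 14.5 = 30.621 ≈ 30.6 days.

30.6 days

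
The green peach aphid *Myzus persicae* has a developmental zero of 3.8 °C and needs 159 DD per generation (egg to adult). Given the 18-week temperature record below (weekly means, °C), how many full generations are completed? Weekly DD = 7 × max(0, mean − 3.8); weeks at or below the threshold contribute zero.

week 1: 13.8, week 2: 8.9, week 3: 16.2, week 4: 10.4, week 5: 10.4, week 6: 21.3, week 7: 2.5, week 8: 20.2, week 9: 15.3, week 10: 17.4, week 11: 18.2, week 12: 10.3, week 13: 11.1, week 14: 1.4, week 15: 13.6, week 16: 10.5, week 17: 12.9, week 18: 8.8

Weekly DD (7 × max(0, T̄ − 3.8)): 70.0, 35.7, 86.8, 46.2, 46.2, 122.5, 0.0, 114.8, 80.5, 95.2, 100.8, 45.5, 51.1, 0.0, 68.6, 46.9, 63.7, 35.0.
Season total = 1109.5 DD.
Complete generations = ⌊1109.5 / 159⌋ = 6.

6 generations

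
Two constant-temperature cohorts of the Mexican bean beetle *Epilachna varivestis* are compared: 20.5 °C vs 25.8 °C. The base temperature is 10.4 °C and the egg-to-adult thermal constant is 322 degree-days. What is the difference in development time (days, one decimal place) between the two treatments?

11.0 days

At 20.5 °C: 322 / (20.5 − 10.4) = 322 / 10.1 = 31.881 d.
At 25.8 °C: 322 / (25.8 − 10.4) = 322 / 15.4 = 20.909 d.
Difference = |31.881 − 20.909| = 10.972 ≈ 11.0 days.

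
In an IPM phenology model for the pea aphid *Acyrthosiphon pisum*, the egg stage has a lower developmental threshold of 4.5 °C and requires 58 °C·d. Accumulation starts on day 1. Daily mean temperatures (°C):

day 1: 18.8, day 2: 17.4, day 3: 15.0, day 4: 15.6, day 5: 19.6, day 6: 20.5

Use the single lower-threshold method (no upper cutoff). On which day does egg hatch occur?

Daily DD above 4.5 °C: 14.3, 12.9, 10.5, 11.1, 15.1, 16.0.
Cumulative: 14.3, 27.2, 37.7, 48.8, 63.9, 79.9.
The total first reaches 58 DD on day 5.

day 5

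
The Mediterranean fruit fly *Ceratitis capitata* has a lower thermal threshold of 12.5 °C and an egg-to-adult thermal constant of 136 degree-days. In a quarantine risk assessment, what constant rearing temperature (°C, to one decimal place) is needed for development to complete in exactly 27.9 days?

Required daily accumulation = 136 / 27.9 = 4.875 DD/day.
T = T_base + 4.875 = 12.5 + 4.875 = 17.375 ≈ 17.4 °C.

17.4 °C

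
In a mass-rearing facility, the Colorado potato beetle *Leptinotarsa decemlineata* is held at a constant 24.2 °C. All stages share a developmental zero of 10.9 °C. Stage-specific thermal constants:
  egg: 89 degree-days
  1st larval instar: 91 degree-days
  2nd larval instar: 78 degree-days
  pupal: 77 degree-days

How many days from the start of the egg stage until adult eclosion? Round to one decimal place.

Daily accumulation at 24.2 °C = 24.2 − 10.9 = 13.3 DD/day.
Total K = 89 + 91 + 78 + 77 = 335 DD.
Total duration = 335 / 13.3 = 25.188 ≈ 25.2 days.

25.2 days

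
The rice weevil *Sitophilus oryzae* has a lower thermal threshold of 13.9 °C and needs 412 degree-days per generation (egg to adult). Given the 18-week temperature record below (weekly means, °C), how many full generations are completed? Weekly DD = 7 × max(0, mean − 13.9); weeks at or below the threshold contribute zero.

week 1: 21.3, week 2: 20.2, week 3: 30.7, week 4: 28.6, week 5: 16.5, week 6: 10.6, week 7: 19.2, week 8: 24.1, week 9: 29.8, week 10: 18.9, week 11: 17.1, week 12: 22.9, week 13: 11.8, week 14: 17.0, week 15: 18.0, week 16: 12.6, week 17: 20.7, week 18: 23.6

2 generations

Weekly DD (7 × max(0, T̄ − 13.9)): 51.8, 44.1, 117.6, 102.9, 18.2, 0.0, 37.1, 71.4, 111.3, 35.0, 22.4, 63.0, 0.0, 21.7, 28.7, 0.0, 47.6, 67.9.
Season total = 840.7 DD.
Complete generations = ⌊840.7 / 412⌋ = 2.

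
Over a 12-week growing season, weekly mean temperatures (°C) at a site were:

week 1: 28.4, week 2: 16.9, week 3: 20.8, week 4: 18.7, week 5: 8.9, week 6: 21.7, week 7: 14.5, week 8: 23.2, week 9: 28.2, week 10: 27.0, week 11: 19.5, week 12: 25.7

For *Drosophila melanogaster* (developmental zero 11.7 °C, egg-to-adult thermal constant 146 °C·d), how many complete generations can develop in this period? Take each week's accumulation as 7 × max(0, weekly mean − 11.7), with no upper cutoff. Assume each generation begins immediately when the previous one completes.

5 generations

Weekly DD (7 × max(0, T̄ − 11.7)): 116.9, 36.4, 63.7, 49.0, 0.0, 70.0, 19.6, 80.5, 115.5, 107.1, 54.6, 98.0.
Season total = 811.3 DD.
Complete generations = ⌊811.3 / 146⌋ = 5.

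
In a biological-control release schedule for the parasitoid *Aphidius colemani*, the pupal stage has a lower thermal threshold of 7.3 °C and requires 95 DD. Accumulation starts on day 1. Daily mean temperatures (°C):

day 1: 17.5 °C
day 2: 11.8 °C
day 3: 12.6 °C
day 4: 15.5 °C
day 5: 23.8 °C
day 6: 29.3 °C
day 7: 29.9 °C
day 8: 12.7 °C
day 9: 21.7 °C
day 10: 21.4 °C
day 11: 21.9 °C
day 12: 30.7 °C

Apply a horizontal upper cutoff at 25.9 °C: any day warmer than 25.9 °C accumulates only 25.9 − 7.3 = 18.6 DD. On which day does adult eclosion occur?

Daily DD above 7.3 °C (capped at 18.6): 10.2, 4.5, 5.3, 8.2, 16.5, 18.6, 18.6, 5.4, 14.4, 14.1, 14.6, 18.6.
Cumulative: 10.2, 14.7, 20.0, 28.2, 44.7, 63.3, 81.9, 87.3, 101.7, 115.8, 130.4, 149.0.
The total first reaches 95 DD on day 9.

day 9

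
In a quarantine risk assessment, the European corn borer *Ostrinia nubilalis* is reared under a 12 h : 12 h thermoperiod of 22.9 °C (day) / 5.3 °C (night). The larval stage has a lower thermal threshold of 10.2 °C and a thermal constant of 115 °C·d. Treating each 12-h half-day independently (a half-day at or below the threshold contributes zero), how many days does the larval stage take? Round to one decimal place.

18.1 days

Day half: max(0, 22.9 − 10.2) × 0.5 = 12.7 × 0.5 = 6.35 DD.
Night half: max(0, 5.3 − 10.2) × 0.5 = 0.0 × 0.5 = 0.00 DD.
Per 24 h: 6.35 DD/day.
Duration = 115 / 6.35 = 18.110 ≈ 18.1 days.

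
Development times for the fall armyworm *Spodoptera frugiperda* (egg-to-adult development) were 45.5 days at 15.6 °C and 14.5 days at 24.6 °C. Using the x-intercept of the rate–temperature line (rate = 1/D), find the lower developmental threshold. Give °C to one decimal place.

Equal thermal constants: D₁(T₁ − T_b) = D₂(T₂ − T_b).
45.5·(15.6 − T_b) = 14.5·(24.6 − T_b)
T_b = (45.5·15.6 − 14.5·24.6) / (45.5 − 14.5) = 353.10 / 31.0 = 11.390 °C ≈ 11.4 °C.

11.4 °C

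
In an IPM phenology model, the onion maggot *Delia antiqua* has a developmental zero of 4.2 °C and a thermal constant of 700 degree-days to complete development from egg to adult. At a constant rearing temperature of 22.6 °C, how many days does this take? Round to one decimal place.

Daily accumulation = 22.6 − 4.2 = 18.4 DD/day.
Duration = 700 / 18.4 = 38.043 ≈ 38.0 days.

38.0 days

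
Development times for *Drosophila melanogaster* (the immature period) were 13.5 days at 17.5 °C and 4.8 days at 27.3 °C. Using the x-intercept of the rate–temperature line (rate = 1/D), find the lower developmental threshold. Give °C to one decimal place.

12.1 °C

Linear rate model ⇒ the product D·(T − T_b) is constant across temperatures.
13.5·(17.5 − T_b) = 4.8·(27.3 − T_b)
T_b = (13.5·17.5 − 4.8·27.3) / (13.5 − 4.8) = 105.21 / 8.7 = 12.093 °C ≈ 12.1 °C.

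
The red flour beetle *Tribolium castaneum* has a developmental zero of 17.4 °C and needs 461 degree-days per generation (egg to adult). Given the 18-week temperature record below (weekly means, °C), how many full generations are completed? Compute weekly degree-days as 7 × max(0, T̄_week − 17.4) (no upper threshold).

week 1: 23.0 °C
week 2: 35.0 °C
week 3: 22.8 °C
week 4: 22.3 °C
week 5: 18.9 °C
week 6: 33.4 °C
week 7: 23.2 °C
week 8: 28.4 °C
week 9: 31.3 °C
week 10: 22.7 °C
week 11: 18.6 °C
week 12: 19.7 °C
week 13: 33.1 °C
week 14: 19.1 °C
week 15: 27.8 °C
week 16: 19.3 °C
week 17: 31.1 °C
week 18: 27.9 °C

2 generations

Weekly DD (7 × max(0, T̄ − 17.4)): 39.2, 123.2, 37.8, 34.3, 10.5, 112.0, 40.6, 77.0, 97.3, 37.1, 8.4, 16.1, 109.9, 11.9, 72.8, 13.3, 95.9, 73.5.
Season total = 1010.8 DD.
Complete generations = ⌊1010.8 / 461⌋ = 2.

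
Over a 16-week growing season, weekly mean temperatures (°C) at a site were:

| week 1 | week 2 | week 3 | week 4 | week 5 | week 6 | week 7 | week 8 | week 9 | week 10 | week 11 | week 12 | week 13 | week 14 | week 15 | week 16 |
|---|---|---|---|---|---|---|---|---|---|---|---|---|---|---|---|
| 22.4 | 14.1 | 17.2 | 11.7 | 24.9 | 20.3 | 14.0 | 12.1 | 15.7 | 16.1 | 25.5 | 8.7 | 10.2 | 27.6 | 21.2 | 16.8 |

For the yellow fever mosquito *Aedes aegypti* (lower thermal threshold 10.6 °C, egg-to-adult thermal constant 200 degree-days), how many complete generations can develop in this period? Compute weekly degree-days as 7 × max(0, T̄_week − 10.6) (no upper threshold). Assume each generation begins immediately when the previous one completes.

Weekly DD (7 × max(0, T̄ − 10.6)): 82.6, 24.5, 46.2, 7.7, 100.1, 67.9, 23.8, 10.5, 35.7, 38.5, 104.3, 0.0, 0.0, 119.0, 74.2, 43.4.
Season total = 778.4 DD.
Complete generations = ⌊778.4 / 200⌋ = 3.

3 generations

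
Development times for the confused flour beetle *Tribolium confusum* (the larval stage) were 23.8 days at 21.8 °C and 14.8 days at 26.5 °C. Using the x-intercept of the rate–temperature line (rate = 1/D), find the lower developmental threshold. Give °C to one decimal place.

14.1 °C

Linear rate model ⇒ the product D·(T − T_b) is constant across temperatures.
23.8·(21.8 − T_b) = 14.8·(26.5 − T_b)
T_b = (23.8·21.8 − 14.8·26.5) / (23.8 − 14.8) = 126.64 / 9.0 = 14.071 °C ≈ 14.1 °C.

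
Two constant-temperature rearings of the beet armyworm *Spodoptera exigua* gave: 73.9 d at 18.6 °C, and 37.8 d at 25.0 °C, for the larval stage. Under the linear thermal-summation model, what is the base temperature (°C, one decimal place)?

Equal thermal constants: D₁(T₁ − T_b) = D₂(T₂ − T_b).
73.9·(18.6 − T_b) = 37.8·(25.0 − T_b)
T_b = (73.9·18.6 − 37.8·25.0) / (73.9 − 37.8) = 429.54 / 36.1 = 11.899 °C ≈ 11.9 °C.

11.9 °C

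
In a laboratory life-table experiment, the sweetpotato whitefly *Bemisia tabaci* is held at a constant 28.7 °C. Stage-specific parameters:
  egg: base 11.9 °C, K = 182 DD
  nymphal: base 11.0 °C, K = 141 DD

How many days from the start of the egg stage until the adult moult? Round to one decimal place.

18.8 days

egg: 182 / (28.7 − 11.9) = 182 / 16.8 = 10.833 d.
nymphal: 141 / (28.7 − 11.0) = 141 / 17.7 = 7.966 d.
Sum = 18.799 ≈ 18.8 days.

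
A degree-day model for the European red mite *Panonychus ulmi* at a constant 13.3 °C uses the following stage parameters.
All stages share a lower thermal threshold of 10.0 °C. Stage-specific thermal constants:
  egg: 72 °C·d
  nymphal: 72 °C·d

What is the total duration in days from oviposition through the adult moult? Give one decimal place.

Daily accumulation at 13.3 °C = 13.3 − 10.0 = 3.3 DD/day.
Total K = 72 + 72 = 144 DD.
Total duration = 144 / 3.3 = 43.636 ≈ 43.6 days.

43.6 days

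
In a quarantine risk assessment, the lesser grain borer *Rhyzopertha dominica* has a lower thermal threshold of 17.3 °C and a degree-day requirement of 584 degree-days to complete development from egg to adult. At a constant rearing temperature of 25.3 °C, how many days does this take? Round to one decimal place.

Daily accumulation = 25.3 − 17.3 = 8.0 DD/day.
Duration = 584 / 8.0 = 73.000 ≈ 73.0 days.

73.0 days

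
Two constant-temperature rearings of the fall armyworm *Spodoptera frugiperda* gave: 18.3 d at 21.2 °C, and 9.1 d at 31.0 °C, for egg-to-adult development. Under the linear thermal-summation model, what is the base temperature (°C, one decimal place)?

11.5 °C

Under the model K = D·(T − T_b), so D₁·(T₁ − T_b) = D₂·(T₂ − T_b).
18.3·(21.2 − T_b) = 9.1·(31.0 − T_b)
T_b = (18.3·21.2 − 9.1·31.0) / (18.3 − 9.1) = 105.86 / 9.2 = 11.507 °C ≈ 11.5 °C.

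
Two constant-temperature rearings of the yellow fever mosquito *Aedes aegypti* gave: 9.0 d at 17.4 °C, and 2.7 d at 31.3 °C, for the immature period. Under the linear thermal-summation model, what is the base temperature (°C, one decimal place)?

Equal thermal constants: D₁(T₁ − T_b) = D₂(T₂ − T_b).
9.0·(17.4 − T_b) = 2.7·(31.3 − T_b)
T_b = (9.0·17.4 − 2.7·31.3) / (9.0 − 2.7) = 72.09 / 6.3 = 11.443 °C ≈ 11.4 °C.

11.4 °C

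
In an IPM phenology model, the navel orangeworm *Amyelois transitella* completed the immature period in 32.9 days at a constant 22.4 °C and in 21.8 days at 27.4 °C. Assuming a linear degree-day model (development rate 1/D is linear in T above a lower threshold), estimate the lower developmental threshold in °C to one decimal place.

12.6 °C

Under the model K = D·(T − T_b), so D₁·(T₁ − T_b) = D₂·(T₂ − T_b).
32.9·(22.4 − T_b) = 21.8·(27.4 − T_b)
T_b = (32.9·22.4 − 21.8·27.4) / (32.9 − 21.8) = 139.64 / 11.1 = 12.580 °C ≈ 12.6 °C.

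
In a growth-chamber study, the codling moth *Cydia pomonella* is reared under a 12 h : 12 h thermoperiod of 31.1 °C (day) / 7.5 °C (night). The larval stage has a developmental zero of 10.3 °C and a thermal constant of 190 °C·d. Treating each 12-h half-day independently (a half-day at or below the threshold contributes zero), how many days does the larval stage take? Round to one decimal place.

18.3 days

Day half: max(0, 31.1 − 10.3) × 0.5 = 20.8 × 0.5 = 10.40 DD.
Night half: max(0, 7.5 − 10.3) × 0.5 = 0.0 × 0.5 = 0.00 DD.
Per 24 h: 10.40 DD/day.
Duration = 190 / 10.40 = 18.269 ≈ 18.3 days.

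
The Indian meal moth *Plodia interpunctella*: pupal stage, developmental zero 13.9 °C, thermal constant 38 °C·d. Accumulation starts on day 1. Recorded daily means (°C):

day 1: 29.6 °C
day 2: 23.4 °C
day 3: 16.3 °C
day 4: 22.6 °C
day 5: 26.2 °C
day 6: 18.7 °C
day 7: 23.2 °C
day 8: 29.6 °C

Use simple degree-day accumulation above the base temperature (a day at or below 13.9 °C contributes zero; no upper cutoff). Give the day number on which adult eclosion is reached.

day 5

Daily DD above 13.9 °C: 15.7, 9.5, 2.4, 8.7, 12.3, 4.8, 9.3, 15.7.
Cumulative: 15.7, 25.2, 27.6, 36.3, 48.6, 53.4, 62.7, 78.4.
The total first reaches 38 DD on day 5.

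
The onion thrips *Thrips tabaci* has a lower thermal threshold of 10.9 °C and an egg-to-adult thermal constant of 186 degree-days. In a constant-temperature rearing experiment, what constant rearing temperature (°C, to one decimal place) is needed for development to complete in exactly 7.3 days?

36.4 °C

Required daily accumulation = 186 / 7.3 = 25.479 DD/day.
T = T_base + 25.479 = 10.9 + 25.479 = 36.379 ≈ 36.4 °C.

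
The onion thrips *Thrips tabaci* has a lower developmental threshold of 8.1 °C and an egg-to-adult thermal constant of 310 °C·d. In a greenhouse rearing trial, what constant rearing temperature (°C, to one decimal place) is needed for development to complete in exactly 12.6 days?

Required daily accumulation = 310 / 12.6 = 24.603 DD/day.
T = T_base + 24.603 = 8.1 + 24.603 = 32.703 ≈ 32.7 °C.

32.7 °C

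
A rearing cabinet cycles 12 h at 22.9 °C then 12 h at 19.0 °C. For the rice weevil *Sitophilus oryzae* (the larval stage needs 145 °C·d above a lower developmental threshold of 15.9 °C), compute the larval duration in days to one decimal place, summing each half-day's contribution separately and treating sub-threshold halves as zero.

28.7 days

Day half: max(0, 22.9 − 15.9) × 0.5 = 7.0 × 0.5 = 3.50 DD.
Night half: max(0, 19.0 − 15.9) × 0.5 = 3.1 × 0.5 = 1.55 DD.
Per 24 h: 5.05 DD/day.
Duration = 145 / 5.05 = 28.713 ≈ 28.7 days.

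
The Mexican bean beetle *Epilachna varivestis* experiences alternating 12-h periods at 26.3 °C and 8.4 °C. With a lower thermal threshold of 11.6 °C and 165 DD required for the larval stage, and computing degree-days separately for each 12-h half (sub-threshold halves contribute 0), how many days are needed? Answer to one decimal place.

Day half: max(0, 26.3 − 11.6) × 0.5 = 14.7 × 0.5 = 7.35 DD.
Night half: max(0, 8.4 − 11.6) × 0.5 = 0.0 × 0.5 = 0.00 DD.
Per 24 h: 7.35 DD/day.
Duration = 165 / 7.35 = 22.449 ≈ 22.4 days.

22.4 days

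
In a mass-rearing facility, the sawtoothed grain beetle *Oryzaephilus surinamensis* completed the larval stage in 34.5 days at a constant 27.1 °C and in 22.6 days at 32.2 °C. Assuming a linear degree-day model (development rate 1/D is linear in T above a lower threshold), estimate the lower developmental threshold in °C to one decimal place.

17.4 °C

Equal thermal constants: D₁(T₁ − T_b) = D₂(T₂ − T_b).
34.5·(27.1 − T_b) = 22.6·(32.2 − T_b)
T_b = (34.5·27.1 − 22.6·32.2) / (34.5 − 22.6) = 207.23 / 11.9 = 17.414 °C ≈ 17.4 °C.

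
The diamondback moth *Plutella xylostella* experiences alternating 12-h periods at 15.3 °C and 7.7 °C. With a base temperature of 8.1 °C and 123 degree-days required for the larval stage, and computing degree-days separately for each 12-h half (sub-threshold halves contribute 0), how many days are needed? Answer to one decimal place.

34.2 days

Day half: max(0, 15.3 − 8.1) × 0.5 = 7.2 × 0.5 = 3.60 DD.
Night half: max(0, 7.7 − 8.1) × 0.5 = 0.0 × 0.5 = 0.00 DD.
Per 24 h: 3.60 DD/day.
Duration = 123 / 3.60 = 34.167 ≈ 34.2 days.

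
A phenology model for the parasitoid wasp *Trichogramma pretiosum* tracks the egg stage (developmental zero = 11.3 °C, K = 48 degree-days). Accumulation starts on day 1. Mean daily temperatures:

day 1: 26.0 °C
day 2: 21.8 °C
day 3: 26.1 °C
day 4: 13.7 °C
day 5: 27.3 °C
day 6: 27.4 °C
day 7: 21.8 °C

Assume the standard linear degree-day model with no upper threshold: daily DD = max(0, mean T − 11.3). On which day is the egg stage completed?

Daily DD above 11.3 °C: 14.7, 10.5, 14.8, 2.4, 16.0, 16.1, 10.5.
Cumulative: 14.7, 25.2, 40.0, 42.4, 58.4, 74.5, 85.0.
The total first reaches 48 DD on day 5.

day 5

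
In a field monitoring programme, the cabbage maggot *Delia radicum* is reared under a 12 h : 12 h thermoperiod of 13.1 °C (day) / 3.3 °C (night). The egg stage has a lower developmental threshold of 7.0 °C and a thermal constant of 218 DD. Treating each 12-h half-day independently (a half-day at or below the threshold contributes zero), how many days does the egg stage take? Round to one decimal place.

Day half: max(0, 13.1 − 7.0) × 0.5 = 6.1 × 0.5 = 3.05 DD.
Night half: max(0, 3.3 − 7.0) × 0.5 = 0.0 × 0.5 = 0.00 DD.
Per 24 h: 3.05 DD/day.
Duration = 218 / 3.05 = 71.475 ≈ 71.5 days.

71.5 days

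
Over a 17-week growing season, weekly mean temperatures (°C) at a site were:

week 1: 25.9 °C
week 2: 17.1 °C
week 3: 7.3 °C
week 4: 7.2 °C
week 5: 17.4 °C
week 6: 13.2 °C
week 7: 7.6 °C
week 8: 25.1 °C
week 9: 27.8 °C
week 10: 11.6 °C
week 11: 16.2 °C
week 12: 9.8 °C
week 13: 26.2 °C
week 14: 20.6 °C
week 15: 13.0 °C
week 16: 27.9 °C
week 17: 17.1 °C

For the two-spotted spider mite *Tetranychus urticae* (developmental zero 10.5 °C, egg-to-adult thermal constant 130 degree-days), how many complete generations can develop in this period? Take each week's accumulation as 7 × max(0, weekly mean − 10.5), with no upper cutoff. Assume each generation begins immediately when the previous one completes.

Weekly DD (7 × max(0, T̄ − 10.5)): 107.8, 46.2, 0.0, 0.0, 48.3, 18.9, 0.0, 102.2, 121.1, 7.7, 39.9, 0.0, 109.9, 70.7, 17.5, 121.8, 46.2.
Season total = 858.2 DD.
Complete generations = ⌊858.2 / 130⌋ = 6.

6 generations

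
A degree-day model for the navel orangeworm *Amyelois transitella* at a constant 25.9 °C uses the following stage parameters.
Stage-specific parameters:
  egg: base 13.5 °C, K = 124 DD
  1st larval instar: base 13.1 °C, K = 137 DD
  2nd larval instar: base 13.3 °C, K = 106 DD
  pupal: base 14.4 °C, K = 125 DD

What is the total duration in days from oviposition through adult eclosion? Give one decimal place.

egg: 124 / (25.9 − 13.5) = 124 / 12.4 = 10.000 d.
1st larval instar: 137 / (25.9 − 13.1) = 137 / 12.8 = 10.703 d.
2nd larval instar: 106 / (25.9 − 13.3) = 106 / 12.6 = 8.413 d.
pupal: 125 / (25.9 − 14.4) = 125 / 11.5 = 10.870 d.
Sum = 39.985 ≈ 40.0 days.

40.0 days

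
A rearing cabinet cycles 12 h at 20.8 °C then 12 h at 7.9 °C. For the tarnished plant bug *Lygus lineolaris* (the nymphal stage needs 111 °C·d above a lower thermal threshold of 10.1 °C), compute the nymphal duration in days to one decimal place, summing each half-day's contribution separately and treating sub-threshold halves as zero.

Day half: max(0, 20.8 − 10.1) × 0.5 = 10.7 × 0.5 = 5.35 DD.
Night half: max(0, 7.9 − 10.1) × 0.5 = 0.0 × 0.5 = 0.00 DD.
Per 24 h: 5.35 DD/day.
Duration = 111 / 5.35 = 20.748 ≈ 20.7 days.

20.7 days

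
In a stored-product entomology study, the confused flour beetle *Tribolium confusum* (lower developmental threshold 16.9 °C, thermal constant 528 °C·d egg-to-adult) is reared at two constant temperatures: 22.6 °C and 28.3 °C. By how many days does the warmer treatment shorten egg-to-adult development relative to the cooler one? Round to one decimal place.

46.3 days

At 22.6 °C: 528 / (22.6 − 16.9) = 528 / 5.7 = 92.632 d.
At 28.3 °C: 528 / (28.3 − 16.9) = 528 / 11.4 = 46.316 d.
Difference = |92.632 − 46.316| = 46.316 ≈ 46.3 days.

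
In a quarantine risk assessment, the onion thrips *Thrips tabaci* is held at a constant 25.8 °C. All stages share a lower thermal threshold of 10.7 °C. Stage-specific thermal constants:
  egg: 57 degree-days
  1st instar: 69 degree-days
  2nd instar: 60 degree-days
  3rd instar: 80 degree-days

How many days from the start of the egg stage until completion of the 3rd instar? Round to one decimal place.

Daily accumulation at 25.8 °C = 25.8 − 10.7 = 15.1 DD/day.
Total K = 57 + 69 + 60 + 80 = 266 DD.
Total duration = 266 / 15.1 = 17.616 ≈ 17.6 days.

17.6 days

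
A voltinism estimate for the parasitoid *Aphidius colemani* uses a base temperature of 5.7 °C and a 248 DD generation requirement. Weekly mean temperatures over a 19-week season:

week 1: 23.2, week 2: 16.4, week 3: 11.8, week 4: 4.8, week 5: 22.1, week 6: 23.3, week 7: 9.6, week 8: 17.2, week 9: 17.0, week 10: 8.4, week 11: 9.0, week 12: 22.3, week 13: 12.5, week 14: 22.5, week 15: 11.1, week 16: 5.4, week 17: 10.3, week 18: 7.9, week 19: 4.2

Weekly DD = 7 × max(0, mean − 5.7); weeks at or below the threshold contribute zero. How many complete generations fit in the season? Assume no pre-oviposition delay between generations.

Weekly DD (7 × max(0, T̄ − 5.7)): 122.5, 74.9, 42.7, 0.0, 114.8, 123.2, 27.3, 80.5, 79.1, 18.9, 23.1, 116.2, 47.6, 117.6, 37.8, 0.0, 32.2, 15.4, 0.0.
Season total = 1073.8 DD.
Complete generations = ⌊1073.8 / 248⌋ = 4.

4 generations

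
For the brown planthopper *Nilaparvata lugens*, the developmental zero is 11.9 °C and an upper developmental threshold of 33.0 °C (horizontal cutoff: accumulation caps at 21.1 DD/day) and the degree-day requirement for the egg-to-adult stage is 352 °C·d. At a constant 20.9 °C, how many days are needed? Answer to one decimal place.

39.1 days

Daily accumulation = 20.9 − 11.9 = 9.0 DD/day.
Duration = 352 / 9.0 = 39.111 ≈ 39.1 days.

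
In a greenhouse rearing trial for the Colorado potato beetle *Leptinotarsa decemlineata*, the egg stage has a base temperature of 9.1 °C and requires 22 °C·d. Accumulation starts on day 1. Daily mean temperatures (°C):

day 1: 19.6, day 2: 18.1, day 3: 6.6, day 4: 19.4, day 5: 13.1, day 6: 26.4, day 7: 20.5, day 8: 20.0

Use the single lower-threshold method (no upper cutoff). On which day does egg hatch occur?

day 4

Daily DD above 9.1 °C: 10.5, 9.0, 0.0, 10.3, 4.0, 17.3, 11.4, 10.9.
Cumulative: 10.5, 19.5, 19.5, 29.8, 33.8, 51.1, 62.5, 73.4.
The total first reaches 22 DD on day 4.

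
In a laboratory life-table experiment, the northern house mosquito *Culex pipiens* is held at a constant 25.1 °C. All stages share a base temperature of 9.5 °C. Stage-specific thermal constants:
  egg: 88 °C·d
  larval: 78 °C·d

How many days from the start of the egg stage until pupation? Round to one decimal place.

Daily accumulation at 25.1 °C = 25.1 − 9.5 = 15.6 DD/day.
Total K = 88 + 78 = 166 DD.
Total duration = 166 / 15.6 = 10.641 ≈ 10.6 days.

10.6 days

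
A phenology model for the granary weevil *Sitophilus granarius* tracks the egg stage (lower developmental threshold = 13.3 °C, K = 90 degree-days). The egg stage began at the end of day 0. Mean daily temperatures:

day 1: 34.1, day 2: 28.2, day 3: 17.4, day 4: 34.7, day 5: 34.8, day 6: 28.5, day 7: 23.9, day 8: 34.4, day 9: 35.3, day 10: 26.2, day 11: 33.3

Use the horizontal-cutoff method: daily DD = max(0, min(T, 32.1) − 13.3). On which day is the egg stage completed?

Daily DD above 13.3 °C (capped at 18.8): 18.8, 14.9, 4.1, 18.8, 18.8, 15.2, 10.6, 18.8, 18.8, 12.9, 18.8.
Cumulative: 18.8, 33.7, 37.8, 56.6, 75.4, 90.6, 101.2, 120.0, 138.8, 151.7, 170.5.
The total first reaches 90 DD on day 6.

day 6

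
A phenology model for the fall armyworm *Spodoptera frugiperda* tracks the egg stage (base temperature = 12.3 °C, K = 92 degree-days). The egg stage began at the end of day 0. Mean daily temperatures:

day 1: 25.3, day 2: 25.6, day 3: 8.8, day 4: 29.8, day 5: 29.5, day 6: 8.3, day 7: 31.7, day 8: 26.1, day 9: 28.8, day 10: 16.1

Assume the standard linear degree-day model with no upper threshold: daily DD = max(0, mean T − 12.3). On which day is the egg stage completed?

Daily DD above 12.3 °C: 13.0, 13.3, 0.0, 17.5, 17.2, 0.0, 19.4, 13.8, 16.5, 3.8.
Cumulative: 13.0, 26.3, 26.3, 43.8, 61.0, 61.0, 80.4, 94.2, 110.7, 114.5.
The total first reaches 92 DD on day 8.

day 8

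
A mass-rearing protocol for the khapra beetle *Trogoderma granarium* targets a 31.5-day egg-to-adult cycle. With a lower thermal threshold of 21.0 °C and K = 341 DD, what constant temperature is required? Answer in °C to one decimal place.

31.8 °C

Required daily accumulation = 341 / 31.5 = 10.825 DD/day.
T = T_base + 10.825 = 21.0 + 10.825 = 31.825 ≈ 31.8 °C.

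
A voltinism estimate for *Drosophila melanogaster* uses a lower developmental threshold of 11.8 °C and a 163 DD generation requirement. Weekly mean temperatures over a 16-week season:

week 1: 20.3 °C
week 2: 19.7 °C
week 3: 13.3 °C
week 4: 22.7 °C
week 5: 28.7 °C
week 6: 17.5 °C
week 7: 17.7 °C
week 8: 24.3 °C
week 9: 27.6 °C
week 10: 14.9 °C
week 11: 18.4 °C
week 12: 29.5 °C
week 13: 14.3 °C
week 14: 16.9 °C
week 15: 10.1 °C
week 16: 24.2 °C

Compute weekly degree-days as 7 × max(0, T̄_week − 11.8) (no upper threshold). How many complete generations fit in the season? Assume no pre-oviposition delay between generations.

5 generations

Weekly DD (7 × max(0, T̄ − 11.8)): 59.5, 55.3, 10.5, 76.3, 118.3, 39.9, 41.3, 87.5, 110.6, 21.7, 46.2, 123.9, 17.5, 35.7, 0.0, 86.8.
Season total = 931.0 DD.
Complete generations = ⌊931.0 / 163⌋ = 5.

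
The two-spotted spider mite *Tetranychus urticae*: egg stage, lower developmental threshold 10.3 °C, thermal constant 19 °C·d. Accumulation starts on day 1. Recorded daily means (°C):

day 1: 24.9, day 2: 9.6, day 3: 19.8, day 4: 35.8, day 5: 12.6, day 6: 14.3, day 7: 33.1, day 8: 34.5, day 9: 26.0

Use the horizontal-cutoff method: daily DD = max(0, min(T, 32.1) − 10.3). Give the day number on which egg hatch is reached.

Daily DD above 10.3 °C (capped at 21.8): 14.6, 0.0, 9.5, 21.8, 2.3, 4.0, 21.8, 21.8, 15.7.
Cumulative: 14.6, 14.6, 24.1, 45.9, 48.2, 52.2, 74.0, 95.8, 111.5.
The total first reaches 19 DD on day 3.

day 3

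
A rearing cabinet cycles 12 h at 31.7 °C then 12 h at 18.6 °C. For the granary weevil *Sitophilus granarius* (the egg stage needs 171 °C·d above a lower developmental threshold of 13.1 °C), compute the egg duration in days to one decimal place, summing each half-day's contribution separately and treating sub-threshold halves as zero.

14.2 days

Day half: max(0, 31.7 − 13.1) × 0.5 = 18.6 × 0.5 = 9.30 DD.
Night half: max(0, 18.6 − 13.1) × 0.5 = 5.5 × 0.5 = 2.75 DD.
Per 24 h: 12.05 DD/day.
Duration = 171 / 12.05 = 14.191 ≈ 14.2 days.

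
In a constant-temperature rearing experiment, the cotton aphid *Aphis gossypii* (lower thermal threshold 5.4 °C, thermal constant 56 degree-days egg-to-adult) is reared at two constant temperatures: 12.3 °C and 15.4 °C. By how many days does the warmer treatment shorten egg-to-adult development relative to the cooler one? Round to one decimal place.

2.5 days

At 12.3 °C: 56 / (12.3 − 5.4) = 56 / 6.9 = 8.116 d.
At 15.4 °C: 56 / (15.4 − 5.4) = 56 / 10.0 = 5.600 d.
Difference = |8.116 − 5.600| = 2.516 ≈ 2.5 days.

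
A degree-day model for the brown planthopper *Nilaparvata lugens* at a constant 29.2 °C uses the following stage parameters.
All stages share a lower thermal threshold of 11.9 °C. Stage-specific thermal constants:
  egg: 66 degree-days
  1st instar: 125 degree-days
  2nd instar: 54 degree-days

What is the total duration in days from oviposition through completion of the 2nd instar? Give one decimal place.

Daily accumulation at 29.2 °C = 29.2 − 11.9 = 17.3 DD/day.
Total K = 66 + 125 + 54 = 245 DD.
Total duration = 245 / 17.3 = 14.162 ≈ 14.2 days.

14.2 days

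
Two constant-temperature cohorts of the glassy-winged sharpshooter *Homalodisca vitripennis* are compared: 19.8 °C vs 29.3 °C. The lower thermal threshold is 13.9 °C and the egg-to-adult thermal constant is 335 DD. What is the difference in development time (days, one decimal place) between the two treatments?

At 19.8 °C: 335 / (19.8 − 13.9) = 335 / 5.9 = 56.780 d.
At 29.3 °C: 335 / (29.3 − 13.9) = 335 / 15.4 = 21.753 d.
Difference = |56.780 − 21.753| = 35.026 ≈ 35.0 days.

35.0 days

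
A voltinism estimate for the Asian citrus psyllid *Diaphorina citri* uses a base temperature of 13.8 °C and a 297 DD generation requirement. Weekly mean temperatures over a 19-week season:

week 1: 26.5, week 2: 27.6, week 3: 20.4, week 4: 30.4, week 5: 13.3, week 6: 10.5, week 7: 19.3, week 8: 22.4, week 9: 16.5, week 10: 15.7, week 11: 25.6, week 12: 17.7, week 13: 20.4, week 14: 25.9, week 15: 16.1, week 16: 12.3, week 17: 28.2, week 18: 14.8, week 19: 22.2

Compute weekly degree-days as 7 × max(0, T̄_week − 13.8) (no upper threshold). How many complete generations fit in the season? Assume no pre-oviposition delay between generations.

3 generations

Weekly DD (7 × max(0, T̄ − 13.8)): 88.9, 96.6, 46.2, 116.2, 0.0, 0.0, 38.5, 60.2, 18.9, 13.3, 82.6, 27.3, 46.2, 84.7, 16.1, 0.0, 100.8, 7.0, 58.8.
Season total = 902.3 DD.
Complete generations = ⌊902.3 / 297⌋ = 3.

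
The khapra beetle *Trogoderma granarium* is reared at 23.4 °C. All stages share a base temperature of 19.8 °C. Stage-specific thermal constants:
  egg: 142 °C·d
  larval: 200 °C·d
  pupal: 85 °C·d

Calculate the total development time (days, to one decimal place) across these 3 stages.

118.6 days

Daily accumulation at 23.4 °C = 23.4 − 19.8 = 3.6 DD/day.
Total K = 142 + 200 + 85 = 427 DD.
Total duration = 427 / 3.6 = 118.611 ≈ 118.6 days.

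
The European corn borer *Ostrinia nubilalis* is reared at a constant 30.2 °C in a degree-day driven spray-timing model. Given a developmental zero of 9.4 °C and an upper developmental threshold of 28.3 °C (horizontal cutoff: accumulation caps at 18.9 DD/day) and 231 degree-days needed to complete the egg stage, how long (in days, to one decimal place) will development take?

Temperature 30.2 °C exceeds the upper threshold, so daily accumulation caps at 28.3 − 9.4 = 18.9 DD/day.
Duration = 231 / 18.9 = 12.222 ≈ 12.2 days.

12.2 days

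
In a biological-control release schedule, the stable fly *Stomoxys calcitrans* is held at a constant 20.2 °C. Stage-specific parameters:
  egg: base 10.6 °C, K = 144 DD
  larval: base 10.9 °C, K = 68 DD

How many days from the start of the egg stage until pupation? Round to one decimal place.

22.3 days

egg: 144 / (20.2 − 10.6) = 144 / 9.6 = 15.000 d.
larval: 68 / (20.2 − 10.9) = 68 / 9.3 = 7.312 d.
Sum = 22.312 ≈ 22.3 days.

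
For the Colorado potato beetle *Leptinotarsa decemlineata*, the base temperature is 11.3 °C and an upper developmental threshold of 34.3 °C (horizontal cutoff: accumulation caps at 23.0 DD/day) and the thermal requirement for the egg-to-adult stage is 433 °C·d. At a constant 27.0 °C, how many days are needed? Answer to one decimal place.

27.6 days

Daily accumulation = 27.0 − 11.3 = 15.7 DD/day.
Duration = 433 / 15.7 = 27.580 ≈ 27.6 days.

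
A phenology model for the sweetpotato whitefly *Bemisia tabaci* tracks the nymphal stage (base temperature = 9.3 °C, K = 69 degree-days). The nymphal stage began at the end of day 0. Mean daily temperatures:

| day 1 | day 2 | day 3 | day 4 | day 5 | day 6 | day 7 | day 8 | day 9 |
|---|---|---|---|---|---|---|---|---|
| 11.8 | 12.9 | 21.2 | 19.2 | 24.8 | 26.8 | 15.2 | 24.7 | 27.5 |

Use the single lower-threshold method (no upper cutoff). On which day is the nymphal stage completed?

day 8

Daily DD above 9.3 °C: 2.5, 3.6, 11.9, 9.9, 15.5, 17.5, 5.9, 15.4, 18.2.
Cumulative: 2.5, 6.1, 18.0, 27.9, 43.4, 60.9, 66.8, 82.2, 100.4.
The total first reaches 69 DD on day 8.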